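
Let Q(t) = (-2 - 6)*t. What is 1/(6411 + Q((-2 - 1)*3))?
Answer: 1/6483 ≈ 0.00015425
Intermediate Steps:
Q(t) = -8*t
1/(6411 + Q((-2 - 1)*3)) = 1/(6411 - 8*(-2 - 1)*3) = 1/(6411 - (-24)*3) = 1/(6411 - 8*(-9)) = 1/(6411 + 72) = 1/6483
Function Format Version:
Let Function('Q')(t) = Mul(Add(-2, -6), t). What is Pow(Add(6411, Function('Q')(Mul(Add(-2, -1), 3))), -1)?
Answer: Rational(1, 6483) ≈ 0.00015425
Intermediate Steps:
Function('Q')(t) = Mul(-8, t)
Pow(Add(6411, Function('Q')(Mul(Add(-2, -1), 3))), -1) = Pow(Add(6411, Mul(-8, Mul(Add(-2, -1), 3))), -1) = Pow(Add(6411, Mul(-8, Mul(-3, 3))), -1) = Pow(Add(6411, Mul(-8, -9)), -1) = Pow(Add(6411, 72), -1) = Pow(6483, -1) = Rational(1, 6483)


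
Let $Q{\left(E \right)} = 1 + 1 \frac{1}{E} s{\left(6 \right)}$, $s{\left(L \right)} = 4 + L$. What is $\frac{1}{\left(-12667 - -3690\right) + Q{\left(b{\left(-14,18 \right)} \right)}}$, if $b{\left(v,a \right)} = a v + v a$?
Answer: $- \frac{252}{2261957} \approx -0.00011141$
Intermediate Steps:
$b{\left(v,a \right)} = 2 a v$ ($b{\left(v,a \right)} = a v + a v = 2 a v$)
$Q{\left(E \right)} = 1 + \frac{10}{E}$ ($Q{\left(E \right)} = 1 + 1 \frac{1}{E} \left(4 + 6\right) = 1 + \frac{1}{E} 10 = 1 + \frac{10}{E}$)
$\frac{1}{\left(-12667 - -3690\right) + Q{\left(b{\left(-14,18 \right)} \right)}} = \frac{1}{\left(-12667 - -3690\right) + \frac{10 + 2 \cdot 18 \left(-14\right)}{2 \cdot 18 \left(-14\right)}} = \frac{1}{\left(-12667 + 3690\right) + \frac{10 - 504}{-504}} = \frac{1}{-8977 - - \frac{247}{252}} = \frac{1}{-8977 + \frac{247}{252}} = \frac{1}{- \frac{2261957}{252}} = - \frac{252}{2261957}$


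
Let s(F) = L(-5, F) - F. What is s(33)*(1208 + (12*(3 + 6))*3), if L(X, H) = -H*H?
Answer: -1718904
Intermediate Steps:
L(X, H) = -H**2
s(F) = -F - F**2 (s(F) = -F**2 - F = -F - F**2)
s(33)*(1208 + (12*(3 + 6))*3) = (33*(-1 - 1*33))*(1208 + (12*(3 + 6))*3) = (33*(-1 - 33))*(1208 + (12*9)*3) = (33*(-34))*(1208 + 108*3) = -1122*(1208 + 324) = -1122*1532 = -1718904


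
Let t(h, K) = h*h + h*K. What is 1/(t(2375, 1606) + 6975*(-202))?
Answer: 1/8045925 ≈ 1.2429e-7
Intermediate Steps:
t(h, K) = h² + K*h
1/(t(2375, 1606) + 6975*(-202)) = 1/(2375*(1606 + 2375) + 6975*(-202)) = 1/(2375*3981 - 1408950) = 1/(9454875 - 1408950) = 1/8045925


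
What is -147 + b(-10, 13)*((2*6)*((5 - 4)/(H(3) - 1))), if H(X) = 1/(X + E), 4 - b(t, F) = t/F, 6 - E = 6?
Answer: -3027/13 ≈ -232.85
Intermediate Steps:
E = 0 (E = 6 - 1*6 = 6 - 6 = 0)
b(t, F) = 4 - t/F
H(X) = 1/X (H(X) = 1/(X + 0) = 1/X)
-147 + b(-10, 13)*((2*6)*((5 - 4)/(H(3) - 1))) = -147 + (4 - 1*(-10)/13)*((2*6)*((5 - 4)/(1/3 - 1))) = -147 + (4 - 1*(-10)*1/13)*(12*(1/(1/3 - 1))) = -147 + (4 + 10/13)*(12*(1/(-2/3))) = -147 + 62*(12*(1*(-3/2)))/13 = -147 + 62*(12*(-3/2))/13 = -147 + (62/13)*(-18) = -147 - 1116/13 = -3027/13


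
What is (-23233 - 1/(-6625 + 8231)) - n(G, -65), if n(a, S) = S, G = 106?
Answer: -37207809/1606 ≈ -23168.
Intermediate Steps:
(-23233 - 1/(-6625 + 8231)) - n(G, -65) = (-23233 - 1/(-6625 + 8231)) - 1*(-65) = (-23233 - 1/1606) + 65 = -37312199/1606 + 65 = -37207809/1606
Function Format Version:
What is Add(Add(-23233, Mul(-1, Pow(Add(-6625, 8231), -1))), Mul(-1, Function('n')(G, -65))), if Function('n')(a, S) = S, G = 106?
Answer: Rational(-37207809, 1606) ≈ -23168.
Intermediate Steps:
Add(Add(-23233, Mul(-1, Pow(Add(-6625, 8231), -1))), Mul(-1, Function('n')(G, -65))) = Add(Add(-23233, Mul(-1, Pow(Add(-6625, 8231), -1))), Mul(-1, -65)) = Add(Add(-23233, Mul(-1, Pow(1606, -1))), 65) = Add(Add(-23233, Mul(-1, Rational(1, 1606))), 65) = Add(Add(-23233, Rational(-1, 1606)), 65) = Add(Rational(-37312199, 1606), 65) = Rational(-37207809, 1606)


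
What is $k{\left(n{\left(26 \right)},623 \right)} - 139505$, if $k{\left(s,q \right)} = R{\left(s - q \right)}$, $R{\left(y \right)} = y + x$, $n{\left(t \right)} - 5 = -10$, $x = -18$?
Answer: $-140151$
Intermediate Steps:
$n{\left(t \right)} = -5$ ($n{\left(t \right)} = 5 - 10 = -5$)
$R{\left(y \right)} = -18 + y$ ($R{\left(y \right)} = y - 18 = -18 + y$)
$k{\left(s,q \right)} = -18 + s - q$ ($k{\left(s,q \right)} = -18 - \left(q - s\right) = -18 + s - q$)
$k{\left(n{\left(26 \right)},623 \right)} - 139505 = \left(-18 - 5 - 623\right) - 139505 = -646 - 139505 = -140151$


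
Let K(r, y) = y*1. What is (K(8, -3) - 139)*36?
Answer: -5112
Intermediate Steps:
K(r, y) = y
(K(8, -3) - 139)*36 = (-3 - 139)*36 = -142*36 = -5112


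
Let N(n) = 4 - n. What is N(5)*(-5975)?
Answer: 5975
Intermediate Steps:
N(5)*(-5975) = (4 - 1*5)*(-5975) = (4 - 5)*(-5975) = -1*(-5975) = 5975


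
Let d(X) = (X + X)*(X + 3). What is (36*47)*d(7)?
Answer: 236880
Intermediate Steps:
d(X) = 2*X*(3 + X) (d(X) = (2*X)*(3 + X) = 2*X*(3 + X))
(36*47)*d(7) = (36*47)*(2*7*(3 + 7)) = 1692*(2*7*10) = 1692*140 = 236880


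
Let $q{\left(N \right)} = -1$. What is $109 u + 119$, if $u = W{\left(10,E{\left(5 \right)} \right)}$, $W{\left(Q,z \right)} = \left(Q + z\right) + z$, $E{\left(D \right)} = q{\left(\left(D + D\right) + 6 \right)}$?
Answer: $991$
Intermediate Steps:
$E{\left(D \right)} = -1$
$W{\left(Q,z \right)} = Q + 2 z$
$u = 8$ ($u = 10 + 2 \left(-1\right) = 10 - 2 = 8$)
$109 u + 119 = 109 \cdot 8 + 119 = 872 + 119 = 991$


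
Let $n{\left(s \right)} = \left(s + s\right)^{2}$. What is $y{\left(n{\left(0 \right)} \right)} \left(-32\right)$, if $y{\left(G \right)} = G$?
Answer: $0$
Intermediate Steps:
$n{\left(s \right)} = 4 s^{2}$ ($n{\left(s \right)} = \left(2 s\right)^{2} = 4 s^{2}$)
$y{\left(n{\left(0 \right)} \right)} \left(-32\right) = 4 \cdot 0^{2} \left(-32\right) = 4 \cdot 0 \left(-32\right) = 0 \left(-32\right) = 0$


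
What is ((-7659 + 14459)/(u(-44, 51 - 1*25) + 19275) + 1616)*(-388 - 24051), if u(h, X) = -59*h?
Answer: -863926861504/21871 ≈ -3.9501e+7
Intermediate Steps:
((-7659 + 14459)/(u(-44, 51 - 1*25) + 19275) + 1616)*(-388 - 24051) = ((-7659 + 14459)/(-59*(-44) + 19275) + 1616)*(-388 - 24051) = (6800/(2596 + 19275) + 1616)*(-24439) = (6800/21871 + 1616)*(-24439) = (35350336/21871)*(-24439) = -863926861504/21871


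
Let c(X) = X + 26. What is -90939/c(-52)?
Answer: 90939/26 ≈ 3497.7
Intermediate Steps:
c(X) = 26 + X
-90939/c(-52) = -90939/(26 - 52) = -90939/(-26) = -90939*(-1/26) = 90939/26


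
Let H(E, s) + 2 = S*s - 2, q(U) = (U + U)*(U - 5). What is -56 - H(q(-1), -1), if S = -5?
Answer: -57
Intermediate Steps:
q(U) = 2*U*(-5 + U) (q(U) = (2*U)*(-5 + U) = 2*U*(-5 + U))
H(E, s) = -4 - 5*s (H(E, s) = -2 + (-5*s - 2) = -2 + (-2 - 5*s) = -4 - 5*s)
-56 - H(q(-1), -1) = -56 - (-4 - 5*(-1)) = -56 - (-4 + 5) = -56 - 1*1 = -56 - 1 = -57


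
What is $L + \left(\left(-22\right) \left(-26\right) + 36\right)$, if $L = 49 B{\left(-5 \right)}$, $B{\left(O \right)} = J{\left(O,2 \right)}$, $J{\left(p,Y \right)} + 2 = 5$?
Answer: $755$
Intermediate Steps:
$J{\left(p,Y \right)} = 3$ ($J{\left(p,Y \right)} = -2 + 5 = 3$)
$B{\left(O \right)} = 3$
$L = 147$ ($L = 49 \cdot 3 = 147$)
$L + \left(\left(-22\right) \left(-26\right) + 36\right) = 147 + \left(\left(-22\right) \left(-26\right) + 36\right) = 147 + \left(572 + 36\right) = 147 + 608 = 755$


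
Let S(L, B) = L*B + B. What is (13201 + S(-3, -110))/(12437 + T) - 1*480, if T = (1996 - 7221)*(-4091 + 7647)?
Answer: -8912491661/18567663 ≈ -480.00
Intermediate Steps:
T = -18580100 (T = -5225*3556 = -18580100)
S(L, B) = B + B*L (S(L, B) = B*L + B = B + B*L)
(13201 + S(-3, -110))/(12437 + T) - 1*480 = (13201 - 110*(1 - 3))/(12437 - 18580100) - 1*480 = (13201 - 110*(-2))/(-18567663) - 480 = (13201 + 220)*(-1/18567663) - 480 = 13421*(-1/18567663) - 480 = -13421/18567663 - 480 = -8912491661/18567663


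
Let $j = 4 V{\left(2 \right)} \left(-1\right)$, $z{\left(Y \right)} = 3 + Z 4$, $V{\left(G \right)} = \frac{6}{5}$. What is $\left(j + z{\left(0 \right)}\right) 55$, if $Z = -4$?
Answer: $-979$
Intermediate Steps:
$V{\left(G \right)} = \frac{6}{5}$ ($V{\left(G \right)} = 6 \cdot \frac{1}{5} = \frac{6}{5}$)
$z{\left(Y \right)} = -13$ ($z{\left(Y \right)} = 3 - 16 = -13$)
$j = - \frac{24}{5}$ ($j = 4 \cdot \frac{6}{5} \left(-1\right) = \frac{24}{5} \left(-1\right) = - \frac{24}{5} \approx -4.8$)
$\left(j + z{\left(0 \right)}\right) 55 = \left(- \frac{24}{5} - 13\right) 55 = \left(- \frac{89}{5}\right) 55 = -979$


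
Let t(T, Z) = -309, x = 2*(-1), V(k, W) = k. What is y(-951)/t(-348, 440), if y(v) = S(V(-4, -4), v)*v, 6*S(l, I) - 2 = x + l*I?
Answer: 200978/103 ≈ 1951.2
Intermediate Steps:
x = -2
S(l, I) = I*l/6 (S(l, I) = 1/3 + (-2 + l*I)/6 = 1/3 + (-2 + I*l)/6 = 1/3 + (-1/3 + I*l/6) = I*l/6)
y(v) = -2*v**2/3 (y(v) = ((1/6)*v*(-4))*v = (-2*v/3)*v = -2*v**2/3)
y(-951)/t(-348, 440) = -2/3*(-951)**2/(-309) = -2/3*904401*(-1/309) = -602934*(-1/309) = 200978/103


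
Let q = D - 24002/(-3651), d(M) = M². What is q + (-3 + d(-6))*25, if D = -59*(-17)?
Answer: 6698030/3651 ≈ 1834.6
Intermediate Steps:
D = 1003
q = 3685955/3651 (q = 1003 - 24002/(-3651) = 1003 - 24002*(-1)/3651 = 1003 - 1*(-24002/3651) = 1003 + 24002/3651 = 3685955/3651 ≈ 1009.6)
q + (-3 + d(-6))*25 = 3685955/3651 + (-3 + (-6)²)*25 = 3685955/3651 + (-3 + 36)*25 = 3685955/3651 + 33*25 = 3685955/3651 + 825 = 6698030/3651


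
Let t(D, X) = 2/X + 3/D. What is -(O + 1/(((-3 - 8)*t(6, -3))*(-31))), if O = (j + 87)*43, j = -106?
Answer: 278603/341 ≈ 817.02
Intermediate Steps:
O = -817 (O = (-106 + 87)*43 = -19*43 = -817)
-(O + 1/(((-3 - 8)*t(6, -3))*(-31))) = -(-817 + 1/(((-3 - 8)*(2/(-3) + 3/6))*(-31))) = -(-817 + 1/(-11*(2*(-⅓) + 3*(⅙))*(-31))) = -(-817 + 1/(-11*(-⅔ + ½)*(-31))) = -(-817 + 1/(-11*(-⅙)*(-31))) = -(-817 + 1/((11/6)*(-31))) = -(-817 + 1/(-341/6)) = -(-817 - 6/341) = -1*(-278603/341) = 278603/341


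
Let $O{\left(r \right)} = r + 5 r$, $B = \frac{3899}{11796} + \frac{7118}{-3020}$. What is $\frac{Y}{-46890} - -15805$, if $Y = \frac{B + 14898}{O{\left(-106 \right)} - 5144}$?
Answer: $\frac{38149099267699622803}{2413736104716000} \approx 15805.0$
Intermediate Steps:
$B = - \frac{18047237}{8905980}$ ($B = 3899 \cdot \frac{1}{11796} + 7118 \left(- \frac{1}{3020}\right) = \frac{3899}{11796} - \frac{3559}{1510} = - \frac{18047237}{8905980} \approx -2.0264$)
$O{\left(r \right)} = 6 r$
$Y = - \frac{132663242803}{51476564400}$ ($Y = \frac{- \frac{18047237}{8905980} + 14898}{6 \left(-106\right) - 5144} = \frac{132663242803}{8905980 \left(-636 - 5144\right)} = \frac{132663242803}{8905980 \left(-5780\right)} = \frac{132663242803}{8905980} \left(- \frac{1}{5780}\right) = - \frac{132663242803}{51476564400} \approx -2.5772$)
$\frac{Y}{-46890} - -15805 = - \frac{132663242803}{51476564400 \left(-46890\right)} - -15805 = \left(- \frac{132663242803}{51476564400}\right) \left(- \frac{1}{46890}\right) + 15805 = \frac{132663242803}{2413736104716000} + 15805 = \frac{38149099267699622803}{2413736104716000}$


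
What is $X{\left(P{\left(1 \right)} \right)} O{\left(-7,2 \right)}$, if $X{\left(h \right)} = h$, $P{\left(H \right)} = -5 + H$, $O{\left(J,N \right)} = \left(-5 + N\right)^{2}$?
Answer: $-36$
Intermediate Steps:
$X{\left(P{\left(1 \right)} \right)} O{\left(-7,2 \right)} = \left(-5 + 1\right) \left(-5 + 2\right)^{2} = - 4 \left(-3\right)^{2} = \left(-4\right) 9 = -36$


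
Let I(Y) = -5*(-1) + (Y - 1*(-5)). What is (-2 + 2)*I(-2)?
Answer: 0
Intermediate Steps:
I(Y) = 10 + Y (I(Y) = 5 + (Y + 5) = 5 + (5 + Y) = 10 + Y)
(-2 + 2)*I(-2) = (-2 + 2)*(10 - 2) = 0*8 = 0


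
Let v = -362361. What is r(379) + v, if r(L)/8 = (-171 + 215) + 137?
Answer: -360913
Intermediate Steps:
r(L) = 1448 (r(L) = 8*((-171 + 215) + 137) = 8*(44 + 137) = 8*181 = 1448)
r(379) + v = 1448 - 362361 = -360913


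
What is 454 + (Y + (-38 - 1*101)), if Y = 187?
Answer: 502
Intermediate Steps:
454 + (Y + (-38 - 1*101)) = 454 + (187 + (-38 - 1*101)) = 454 + (187 + (-38 - 101)) = 454 + (187 - 139) = 454 + 48 = 502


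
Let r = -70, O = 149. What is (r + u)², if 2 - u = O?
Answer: 47089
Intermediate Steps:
u = -147 (u = 2 - 1*149 = 2 - 149 = -147)
(r + u)² = (-70 - 147)² = (-217)² = 47089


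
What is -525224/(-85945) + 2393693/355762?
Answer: 392580685573/30575965090 ≈ 12.840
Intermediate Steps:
-525224/(-85945) + 2393693/355762 = -525224*(-1/85945) + 2393693*(1/355762) = 525224/85945 + 2393693/355762 = 392580685573/30575965090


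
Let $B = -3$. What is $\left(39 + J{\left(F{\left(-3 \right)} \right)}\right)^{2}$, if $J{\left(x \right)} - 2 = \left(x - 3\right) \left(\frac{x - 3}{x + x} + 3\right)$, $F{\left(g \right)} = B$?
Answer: $289$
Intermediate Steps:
$F{\left(g \right)} = -3$
$J{\left(x \right)} = 2 + \left(-3 + x\right) \left(3 + \frac{-3 + x}{2 x}\right)$ ($J{\left(x \right)} = 2 + \left(x - 3\right) \left(\frac{x - 3}{x + x} + 3\right) = 2 + \left(-3 + x\right) \left(\frac{-3 + x}{2 x} + 3\right) = 2 + \left(-3 + x\right) \left(3 + \frac{-3 + x}{2 x}\right)$)
$\left(39 + J{\left(F{\left(-3 \right)} \right)}\right)^{2} = \left(39 + \frac{9 - 3 \left(-20 + 7 \left(-3\right)\right)}{2 \left(-3\right)}\right)^{2} = \left(39 + \frac{1}{2} \left(- \frac{1}{3}\right) \left(9 - 3 \left(-20 - 21\right)\right)\right)^{2} = \left(39 + \frac{1}{2} \left(- \frac{1}{3}\right) \left(9 - -123\right)\right)^{2} = \left(39 + \frac{1}{2} \left(- \frac{1}{3}\right) \left(9 + 123\right)\right)^{2} = \left(39 + \frac{1}{2} \left(- \frac{1}{3}\right) 132\right)^{2} = \left(39 - 22\right)^{2} = 17^{2} = 289$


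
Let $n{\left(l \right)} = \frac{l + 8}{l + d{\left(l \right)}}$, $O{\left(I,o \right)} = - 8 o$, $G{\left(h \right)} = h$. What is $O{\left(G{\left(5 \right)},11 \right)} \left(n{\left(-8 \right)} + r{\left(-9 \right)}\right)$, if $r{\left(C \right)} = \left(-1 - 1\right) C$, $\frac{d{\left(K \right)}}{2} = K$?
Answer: $-1584$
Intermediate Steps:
$d{\left(K \right)} = 2 K$
$n{\left(l \right)} = \frac{8 + l}{3 l}$ ($n{\left(l \right)} = \frac{l + 8}{l + 2 l} = \frac{8 + l}{3 l}$)
$r{\left(C \right)} = - 2 C$
$O{\left(G{\left(5 \right)},11 \right)} \left(n{\left(-8 \right)} + r{\left(-9 \right)}\right) = \left(-8\right) 11 \left(\frac{8 - 8}{3 \left(-8\right)} - -18\right) = - 88 \left(\frac{1}{3} \left(- \frac{1}{8}\right) 0 + 18\right) = - 88 \left(0 + 18\right) = \left(-88\right) 18 = -1584$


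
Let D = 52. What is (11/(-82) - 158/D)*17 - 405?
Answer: -244612/533 ≈ -458.93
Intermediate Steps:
(11/(-82) - 158/D)*17 - 405 = (11/(-82) - 158/52)*17 - 405 = (11*(-1/82) - 158*1/52)*17 - 405 = (-11/82 - 79/26)*17 - 405 = -1691/533*17 - 405 = -28747/533 - 405 = -244612/533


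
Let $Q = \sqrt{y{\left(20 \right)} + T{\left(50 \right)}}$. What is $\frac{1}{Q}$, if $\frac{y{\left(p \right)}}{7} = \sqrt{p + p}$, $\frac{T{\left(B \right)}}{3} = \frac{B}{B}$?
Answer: $\frac{1}{\sqrt{3 + 14 \sqrt{10}}} \approx 0.14544$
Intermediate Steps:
$T{\left(B \right)} = 3$ ($T{\left(B \right)} = 3 \frac{B}{B} = 3 \cdot 1 = 3$)
$y{\left(p \right)} = 7 \sqrt{2} \sqrt{p}$ ($y{\left(p \right)} = 7 \sqrt{p + p} = 7 \sqrt{2 p} = 7 \sqrt{2} \sqrt{p}$)
$Q = \sqrt{3 + 14 \sqrt{10}}$ ($Q = \sqrt{7 \sqrt{2} \sqrt{20} + 3} = \sqrt{7 \sqrt{2} \cdot 2 \sqrt{5} + 3} = \sqrt{14 \sqrt{10} + 3} = \sqrt{3 + 14 \sqrt{10}} \approx 6.8755$)
$\frac{1}{Q} = \frac{1}{\sqrt{3 + 14 \sqrt{10}}}$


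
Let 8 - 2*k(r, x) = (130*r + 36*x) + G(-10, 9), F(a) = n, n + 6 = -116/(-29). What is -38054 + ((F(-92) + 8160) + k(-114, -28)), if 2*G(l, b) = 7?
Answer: -87919/4 ≈ -21980.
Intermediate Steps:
G(l, b) = 7/2 (G(l, b) = (½)*7 = 7/2)
n = -2 (n = -6 - 116/(-29) = -6 - 116*(-1/29) = -6 + 4 = -2)
F(a) = -2
k(r, x) = 9/4 - 65*r - 18*x (k(r, x) = 4 - ((130*r + 36*x) + 7/2)/2 = 4 - ((36*x + 130*r) + 7/2)/2 = 4 - (7/2 + 36*x + 130*r)/2 = 4 + (-7/4 - 65*r - 18*x) = 9/4 - 65*r - 18*x)
-38054 + ((F(-92) + 8160) + k(-114, -28)) = -38054 + ((-2 + 8160) + (9/4 - 65*(-114) - 18*(-28))) = -38054 + (8158 + (9/4 + 7410 + 504)) = -38054 + (8158 + 31665/4) = -38054 + 64297/4 = -87919/4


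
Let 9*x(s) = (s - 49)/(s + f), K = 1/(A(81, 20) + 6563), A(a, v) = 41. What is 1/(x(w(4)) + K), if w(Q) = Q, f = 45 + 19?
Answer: -56134/4119 ≈ -13.628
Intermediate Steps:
f = 64
K = 1/6604 (K = 1/(41 + 6563) = 1/6604 ≈ 0.00015142)
x(s) = (-49 + s)/(9*(64 + s)) (x(s) = ((s - 49)/(s + 64))/9 = ((-49 + s)/(64 + s))/9 = (-49 + s)/(9*(64 + s)))
1/(x(w(4)) + K) = 1/((-49 + 4)/(9*(64 + 4)) + 1/6604) = 1/((⅑)*(-45)/68 + 1/6604) = 1/((⅑)*(1/68)*(-45) + 1/6604) = 1/(-5/68 + 1/6604) = 1/(-4119/56134) = -56134/4119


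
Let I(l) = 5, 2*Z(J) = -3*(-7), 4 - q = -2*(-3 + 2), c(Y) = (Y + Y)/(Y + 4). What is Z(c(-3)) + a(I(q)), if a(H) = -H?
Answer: 11/2 ≈ 5.5000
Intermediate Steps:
c(Y) = 2*Y/(4 + Y) (c(Y) = (2*Y)/(4 + Y) = 2*Y/(4 + Y))
q = 2 (q = 4 - (-2)*(-3 + 2) = 4 - (-2)*(-1) = 4 - 1*2 = 4 - 2 = 2)
Z(J) = 21/2 (Z(J) = (-3*(-7))/2 = (1/2)*21 = 21/2)
Z(c(-3)) + a(I(q)) = 21/2 - 1*5 = 21/2 - 5 = 11/2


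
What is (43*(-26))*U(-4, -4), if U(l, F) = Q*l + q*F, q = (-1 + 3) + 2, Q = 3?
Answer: 31304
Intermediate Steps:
q = 4 (q = 2 + 2 = 4)
U(l, F) = 3*l + 4*F
(43*(-26))*U(-4, -4) = (43*(-26))*(3*(-4) + 4*(-4)) = -1118*(-12 - 16) = -1118*(-28) = 31304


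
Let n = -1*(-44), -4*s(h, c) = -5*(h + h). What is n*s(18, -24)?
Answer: 1980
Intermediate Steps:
s(h, c) = 5*h/2 (s(h, c) = -(-5)*(h + h)/4 = -(-5)*2*h/4 = -(-5)*h/2 = 5*h/2)
n = 44
n*s(18, -24) = 44*((5/2)*18) = 44*45 = 1980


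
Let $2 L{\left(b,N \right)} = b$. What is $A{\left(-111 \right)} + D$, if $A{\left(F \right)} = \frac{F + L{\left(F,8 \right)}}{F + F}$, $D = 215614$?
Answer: $\frac{862459}{4} \approx 2.1561 \cdot 10^{5}$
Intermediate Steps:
$L{\left(b,N \right)} = \frac{b}{2}$
$A{\left(F \right)} = \frac{3}{4}$ ($A{\left(F \right)} = \frac{F + \frac{F}{2}}{F + F} = \frac{\frac{3}{2} F}{2 F} = \frac{3 F}{2} \frac{1}{2 F} = \frac{3}{4}$)
$A{\left(-111 \right)} + D = \frac{3}{4} + 215614 = \frac{862459}{4}$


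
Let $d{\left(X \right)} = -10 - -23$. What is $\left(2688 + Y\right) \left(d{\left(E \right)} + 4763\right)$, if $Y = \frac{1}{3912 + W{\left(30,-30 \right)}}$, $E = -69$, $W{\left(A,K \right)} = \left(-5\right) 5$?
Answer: $\frac{49900875432}{3887} \approx 1.2838 \cdot 10^{7}$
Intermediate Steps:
$W{\left(A,K \right)} = -25$
$d{\left(X \right)} = 13$ ($d{\left(X \right)} = -10 + 23 = 13$)
$Y = \frac{1}{3887}$ ($Y = \frac{1}{3912 - 25} = \frac{1}{3887} \approx 0.00025727$)
$\left(2688 + Y\right) \left(d{\left(E \right)} + 4763\right) = \left(2688 + \frac{1}{3887}\right) \left(13 + 4763\right) = \frac{10448257}{3887} \cdot 4776 = \frac{49900875432}{3887}$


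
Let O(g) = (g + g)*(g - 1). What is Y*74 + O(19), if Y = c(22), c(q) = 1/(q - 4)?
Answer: 6193/9 ≈ 688.11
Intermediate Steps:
O(g) = 2*g*(-1 + g) (O(g) = (2*g)*(-1 + g) = 2*g*(-1 + g))
c(q) = 1/(-4 + q)
Y = 1/18 (Y = 1/(-4 + 22) = 1/18 ≈ 0.055556)
Y*74 + O(19) = (1/18)*74 + 2*19*(-1 + 19) = 37/9 + 2*19*18 = 37/9 + 684 = 6193/9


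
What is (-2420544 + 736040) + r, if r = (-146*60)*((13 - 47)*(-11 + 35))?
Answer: 5463656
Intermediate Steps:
r = 7148160 (r = -(-297840)*24 = -8760*(-816) = 7148160)
(-2420544 + 736040) + r = (-2420544 + 736040) + 7148160 = -1684504 + 7148160 = 5463656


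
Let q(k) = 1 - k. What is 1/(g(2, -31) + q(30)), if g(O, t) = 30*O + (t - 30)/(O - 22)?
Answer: 20/681 ≈ 0.029369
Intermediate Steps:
g(O, t) = 30*O + (-30 + t)/(-22 + O)
1/(g(2, -31) + q(30)) = 1/((-30 - 31 - 660*2 + 30*2**2)/(-22 + 2) + (1 - 1*30)) = 1/((-30 - 31 - 1320 + 30*4)/(-20) + (1 - 30)) = 1/(-(-30 - 31 - 1320 + 120)/20 - 29) = 1/(-1/20*(-1261) - 29) = 1/(1261/20 - 29) = 1/(681/20) = 20/681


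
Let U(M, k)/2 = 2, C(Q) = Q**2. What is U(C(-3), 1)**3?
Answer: 64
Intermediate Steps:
U(M, k) = 4 (U(M, k) = 2*2 = 4)
U(C(-3), 1)**3 = 4**3 = 64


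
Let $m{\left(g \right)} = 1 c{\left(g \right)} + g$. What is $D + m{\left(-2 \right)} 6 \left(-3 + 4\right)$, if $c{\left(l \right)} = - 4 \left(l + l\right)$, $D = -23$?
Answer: $61$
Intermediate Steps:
$c{\left(l \right)} = - 8 l$ ($c{\left(l \right)} = - 4 \cdot 2 l = - 8 l$)
$m{\left(g \right)} = - 7 g$ ($m{\left(g \right)} = 1 \left(- 8 g\right) + g = - 8 g + g = - 7 g$)
$D + m{\left(-2 \right)} 6 \left(-3 + 4\right) = -23 + \left(-7\right) \left(-2\right) 6 \left(-3 + 4\right) = -23 + 14 \cdot 6 \cdot 1 = -23 + 14 \cdot 6 = -23 + 84 = 61$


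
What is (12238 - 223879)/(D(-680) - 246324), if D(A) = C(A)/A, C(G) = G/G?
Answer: 143915880/167500321 ≈ 0.85920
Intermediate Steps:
C(G) = 1
D(A) = 1/A
(12238 - 223879)/(D(-680) - 246324) = (12238 - 223879)/(1/(-680) - 246324) = -211641/(-1/680 - 246324) = -211641/(-167500321/680) = -211641*(-680/167500321) = 143915880/167500321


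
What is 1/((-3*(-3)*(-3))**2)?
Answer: 1/729 ≈ 0.0013717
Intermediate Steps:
1/((-3*(-3)*(-3))**2) = 1/((9*(-3))**2) = 1/((-27)**2) = 1/729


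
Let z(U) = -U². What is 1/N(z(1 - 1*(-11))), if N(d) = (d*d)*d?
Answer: -1/2985984 ≈ -3.3490e-7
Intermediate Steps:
N(d) = d³ (N(d) = d²*d = d³)
1/N(z(1 - 1*(-11))) = 1/((-(1 - 1*(-11))²)³) = 1/((-(1 + 11)²)³) = 1/((-1*12²)³) = 1/((-1*144)³) = 1/((-144)³) = 1/(-2985984) = -1/2985984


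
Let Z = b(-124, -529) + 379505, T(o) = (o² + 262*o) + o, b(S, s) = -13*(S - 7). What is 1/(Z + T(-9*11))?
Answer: 1/364972 ≈ 2.7399e-6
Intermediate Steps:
b(S, s) = 91 - 13*S (b(S, s) = -13*(-7 + S) = 91 - 13*S)
T(o) = o² + 263*o
Z = 381208 (Z = (91 - 13*(-124)) + 379505 = (91 + 1612) + 379505 = 1703 + 379505 = 381208)
1/(Z + T(-9*11)) = 1/(381208 + (-9*11)*(263 - 9*11)) = 1/(381208 - 99*(263 - 99)) = 1/(381208 - 99*164) = 1/(381208 - 16236) = 1/364972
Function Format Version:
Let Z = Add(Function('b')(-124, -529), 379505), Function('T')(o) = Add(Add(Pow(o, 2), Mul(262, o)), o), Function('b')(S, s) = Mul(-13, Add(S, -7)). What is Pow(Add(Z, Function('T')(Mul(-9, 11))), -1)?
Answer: Rational(1, 364972) ≈ 2.7399e-6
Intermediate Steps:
Function('b')(S, s) = Add(91, Mul(-13, S)) (Function('b')(S, s) = Mul(-13, Add(-7, S)) = Add(91, Mul(-13, S)))
Function('T')(o) = Add(Pow(o, 2), Mul(263, o))
Z = 381208 (Z = Add(Add(91, Mul(-13, -124)), 379505) = Add(Add(91, 1612), 379505) = Add(1703, 379505) = 381208)
Pow(Add(Z, Function('T')(Mul(-9, 11))), -1) = Pow(Add(381208, Mul(Mul(-9, 11), Add(263, Mul(-9, 11)))), -1) = Pow(Add(381208, Mul(-99, Add(263, -99))), -1) = Pow(Add(381208, Mul(-99, 164)), -1) = Pow(Add(381208, -16236), -1) = Pow(364972, -1) = Rational(1, 364972)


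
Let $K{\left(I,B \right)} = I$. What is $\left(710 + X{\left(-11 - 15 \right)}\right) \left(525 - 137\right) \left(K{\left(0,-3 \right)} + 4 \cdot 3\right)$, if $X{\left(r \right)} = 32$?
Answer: $3454752$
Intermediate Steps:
$\left(710 + X{\left(-11 - 15 \right)}\right) \left(525 - 137\right) \left(K{\left(0,-3 \right)} + 4 \cdot 3\right) = \left(710 + 32\right) \left(525 - 137\right) \left(0 + 4 \cdot 3\right) = 742 \cdot 388 \left(0 + 12\right) = 287896 \cdot 12 = 3454752$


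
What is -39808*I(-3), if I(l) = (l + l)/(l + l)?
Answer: -39808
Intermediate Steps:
I(l) = 1 (I(l) = (2*l)/((2*l)) = (2*l)*(1/(2*l)) = 1)
-39808*I(-3) = -39808*1 = -39808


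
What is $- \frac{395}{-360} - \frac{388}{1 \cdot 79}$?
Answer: $- \frac{21695}{5688} \approx -3.8142$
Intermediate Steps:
$- \frac{395}{-360} - \frac{388}{1 \cdot 79} = \left(-395\right) \left(- \frac{1}{360}\right) - \frac{388}{79} = \frac{79}{72} - \frac{388}{79} = - \frac{21695}{5688}$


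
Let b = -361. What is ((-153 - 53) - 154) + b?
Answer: -721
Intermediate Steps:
((-153 - 53) - 154) + b = ((-153 - 53) - 154) - 361 = (-206 - 154) - 361 = -360 - 361 = -721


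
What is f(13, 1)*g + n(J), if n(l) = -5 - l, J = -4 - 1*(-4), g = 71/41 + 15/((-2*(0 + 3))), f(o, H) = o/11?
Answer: -5329/902 ≈ -5.9080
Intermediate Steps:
f(o, H) = o/11 (f(o, H) = o*(1/11) = o/11)
g = -63/82 (g = 71*(1/41) + 15/((-2*3)) = 71/41 + 15/(-6) = 71/41 + 15*(-⅙) = 71/41 - 5/2 = -63/82 ≈ -0.76829)
J = 0 (J = -4 + 4 = 0)
f(13, 1)*g + n(J) = ((1/11)*13)*(-63/82) + (-5 - 1*0) = (13/11)*(-63/82) + (-5 + 0) = -819/902 - 5 = -5329/902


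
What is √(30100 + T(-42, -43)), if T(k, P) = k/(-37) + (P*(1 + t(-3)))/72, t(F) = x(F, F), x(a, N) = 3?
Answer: √1483386610/222 ≈ 173.49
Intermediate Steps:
t(F) = 3
T(k, P) = -k/37 + P/18 (T(k, P) = k/(-37) + (P*(1 + 3))/72 = k*(-1/37) + (P*4)*(1/72) = -k/37 + (4*P)*(1/72) = -k/37 + P/18)
√(30100 + T(-42, -43)) = √(30100 + (-1/37*(-42) + (1/18)*(-43))) = √(30100 + (42/37 - 43/18)) = √(30100 - 835/666) = √(20045765/666) = √1483386610/222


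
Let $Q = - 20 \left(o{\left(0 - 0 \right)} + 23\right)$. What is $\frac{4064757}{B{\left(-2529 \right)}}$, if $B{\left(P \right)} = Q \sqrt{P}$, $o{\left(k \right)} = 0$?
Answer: $\frac{1354919 i \sqrt{281}}{129260} \approx 175.71 i$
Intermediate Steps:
$Q = -460$ ($Q = - 20 \left(0 + 23\right) = \left(-20\right) 23 = -460$)
$B{\left(P \right)} = - 460 \sqrt{P}$
$\frac{4064757}{B{\left(-2529 \right)}} = \frac{4064757}{\left(-460\right) \sqrt{-2529}} = \frac{4064757}{\left(-460\right) 3 i \sqrt{281}} = \frac{4064757}{\left(-1380\right) i \sqrt{281}} = 4064757 \frac{i \sqrt{281}}{387780} = \frac{1354919 i \sqrt{281}}{129260}$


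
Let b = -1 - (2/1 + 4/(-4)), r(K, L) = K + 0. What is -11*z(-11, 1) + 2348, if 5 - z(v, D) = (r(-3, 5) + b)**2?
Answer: 2568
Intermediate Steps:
r(K, L) = K
b = -2 (b = -1 - (2*1 + 4*(-1/4)) = -1 - (2 - 1) = -1 - 1*1 = -1 - 1 = -2)
z(v, D) = -20 (z(v, D) = 5 - (-3 - 2)**2 = 5 - 1*(-5)**2 = 5 - 1*25 = 5 - 25 = -20)
-11*z(-11, 1) + 2348 = -11*(-20) + 2348 = 220 + 2348 = 2568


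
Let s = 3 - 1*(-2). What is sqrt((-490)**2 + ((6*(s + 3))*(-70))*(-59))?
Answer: 2*sqrt(109585) ≈ 662.07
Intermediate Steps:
s = 5 (s = 3 + 2 = 5)
sqrt((-490)**2 + ((6*(s + 3))*(-70))*(-59)) = sqrt((-490)**2 + ((6*(5 + 3))*(-70))*(-59)) = sqrt(240100 + ((6*8)*(-70))*(-59)) = sqrt(240100 + (48*(-70))*(-59)) = sqrt(240100 - 3360*(-59)) = sqrt(240100 + 198240) = sqrt(438340) = 2*sqrt(109585)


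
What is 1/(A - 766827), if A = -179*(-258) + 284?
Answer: -1/720361 ≈ -1.3882e-6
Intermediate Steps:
A = 46466 (A = 46182 + 284 = 46466)
1/(A - 766827) = 1/(46466 - 766827) = 1/(-720361) = -1/720361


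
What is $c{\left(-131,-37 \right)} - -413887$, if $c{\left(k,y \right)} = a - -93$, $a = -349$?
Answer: $413631$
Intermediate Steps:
$c{\left(k,y \right)} = -256$ ($c{\left(k,y \right)} = -349 - -93 = -349 + 93 = -256$)
$c{\left(-131,-37 \right)} - -413887 = -256 - -413887 = -256 + 413887 = 413631$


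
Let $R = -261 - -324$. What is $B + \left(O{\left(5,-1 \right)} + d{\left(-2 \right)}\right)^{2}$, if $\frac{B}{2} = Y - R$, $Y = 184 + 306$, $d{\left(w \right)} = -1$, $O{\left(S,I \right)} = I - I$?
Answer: $855$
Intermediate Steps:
$O{\left(S,I \right)} = 0$
$R = 63$ ($R = -261 + 324 = 63$)
$Y = 490$
$B = 854$ ($B = 2 \left(490 - 63\right) = 2 \cdot 427 = 854$)
$B + \left(O{\left(5,-1 \right)} + d{\left(-2 \right)}\right)^{2} = 854 + \left(0 - 1\right)^{2} = 854 + \left(-1\right)^{2} = 854 + 1 = 855$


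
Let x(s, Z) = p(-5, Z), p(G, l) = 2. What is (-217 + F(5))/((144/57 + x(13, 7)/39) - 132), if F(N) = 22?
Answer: 144495/95902 ≈ 1.5067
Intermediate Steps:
x(s, Z) = 2
(-217 + F(5))/((144/57 + x(13, 7)/39) - 132) = (-217 + 22)/((144/57 + 2/39) - 132) = -195/((144*(1/57) + 2*(1/39)) - 132) = -195/((48/19 + 2/39) - 132) = -195/(1910/741 - 132) = -195/(-95902/741) = -195*(-741/95902) = 144495/95902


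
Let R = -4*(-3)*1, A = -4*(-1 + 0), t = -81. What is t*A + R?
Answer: -312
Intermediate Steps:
A = 4 (A = -4*(-1) = 4)
R = 12 (R = 12*1 = 12)
t*A + R = -81*4 + 12 = -324 + 12 = -312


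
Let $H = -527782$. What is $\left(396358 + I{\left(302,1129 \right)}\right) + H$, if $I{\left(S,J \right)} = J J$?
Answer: $1143217$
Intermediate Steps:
$I{\left(S,J \right)} = J^{2}$
$\left(396358 + I{\left(302,1129 \right)}\right) + H = \left(396358 + 1129^{2}\right) - 527782 = \left(396358 + 1274641\right) - 527782 = 1670999 - 527782 = 1143217$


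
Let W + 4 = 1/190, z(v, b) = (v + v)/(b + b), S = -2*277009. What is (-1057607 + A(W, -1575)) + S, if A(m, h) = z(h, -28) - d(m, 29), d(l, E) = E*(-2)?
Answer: -6446043/4 ≈ -1.6115e+6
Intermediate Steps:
S = -554018
d(l, E) = -2*E
z(v, b) = v/b (z(v, b) = (2*v)/((2*b)) = (2*v)*(1/(2*b)) = v/b)
W = -759/190 (W = -4 + 1/190 = -759/190 ≈ -3.9947)
A(m, h) = 58 - h/28 (A(m, h) = h/(-28) - (-2)*29 = h*(-1/28) - 1*(-58) = -h/28 + 58 = 58 - h/28)
(-1057607 + A(W, -1575)) + S = (-1057607 + (58 - 1/28*(-1575))) - 554018 = (-1057607 + (58 + 225/4)) - 554018 = (-1057607 + 457/4) - 554018 = -4229971/4 - 554018 = -6446043/4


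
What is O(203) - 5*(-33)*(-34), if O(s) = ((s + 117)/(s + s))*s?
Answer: -5450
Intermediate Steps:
O(s) = 117/2 + s/2 (O(s) = ((117 + s)/((2*s)))*s = ((117 + s)*(1/(2*s)))*s = ((117 + s)/(2*s))*s = 117/2 + s/2)
O(203) - 5*(-33)*(-34) = (117/2 + (1/2)*203) - 5*(-33)*(-34) = (117/2 + 203/2) + 165*(-34) = 160 - 5610 = -5450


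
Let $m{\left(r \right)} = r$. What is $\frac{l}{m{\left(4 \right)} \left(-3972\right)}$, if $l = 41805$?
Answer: $- \frac{13935}{5296} \approx -2.6312$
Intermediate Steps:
$\frac{l}{m{\left(4 \right)} \left(-3972\right)} = \frac{41805}{4 \left(-3972\right)} = \frac{41805}{-15888} = 41805 \left(- \frac{1}{15888}\right) = - \frac{13935}{5296}$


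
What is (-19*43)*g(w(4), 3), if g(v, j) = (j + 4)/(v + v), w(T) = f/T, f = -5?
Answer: 11438/5 ≈ 2287.6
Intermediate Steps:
w(T) = -5/T
g(v, j) = (4 + j)/(2*v) (g(v, j) = (4 + j)/((2*v)) = (4 + j)*(1/(2*v)) = (4 + j)/(2*v))
(-19*43)*g(w(4), 3) = (-19*43)*((4 + 3)/(2*((-5/4)))) = -817*7/(2*((-5*1/4))) = -817*7/(2*(-5/4)) = -817*(-4)*7/(2*5) = -817*(-14/5) = 11438/5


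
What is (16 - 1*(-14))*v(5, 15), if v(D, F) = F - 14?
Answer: 30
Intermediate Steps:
v(D, F) = -14 + F
(16 - 1*(-14))*v(5, 15) = (16 - 1*(-14))*(-14 + 15) = (16 + 14)*1 = 30*1 = 30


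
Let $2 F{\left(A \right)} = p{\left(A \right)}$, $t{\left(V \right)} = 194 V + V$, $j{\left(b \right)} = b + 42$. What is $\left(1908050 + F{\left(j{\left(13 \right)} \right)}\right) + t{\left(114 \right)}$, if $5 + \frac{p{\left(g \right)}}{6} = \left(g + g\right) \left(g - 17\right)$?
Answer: $1942805$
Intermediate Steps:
$j{\left(b \right)} = 42 + b$
$p{\left(g \right)} = -30 + 12 g \left(-17 + g\right)$ ($p{\left(g \right)} = -30 + 6 \left(g + g\right) \left(g - 17\right) = -30 + 6 \cdot 2 g \left(-17 + g\right) = -30 + 12 g \left(-17 + g\right)$)
$t{\left(V \right)} = 195 V$
$F{\left(A \right)} = -15 - 102 A + 6 A^{2}$ ($F{\left(A \right)} = \frac{-30 - 204 A + 12 A^{2}}{2} = -15 - 102 A + 6 A^{2}$)
$\left(1908050 + F{\left(j{\left(13 \right)} \right)}\right) + t{\left(114 \right)} = \left(1908050 - \left(15 - 6 \left(42 + 13\right)^{2} + 102 \left(42 + 13\right)\right)\right) + 195 \cdot 114 = \left(1908050 - \left(5625 - 18150\right)\right) + 22230 = \left(1908050 - -12525\right) + 22230 = \left(1908050 + 12525\right) + 22230 = 1920575 + 22230 = 1942805$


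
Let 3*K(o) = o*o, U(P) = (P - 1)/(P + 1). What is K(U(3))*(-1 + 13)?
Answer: 1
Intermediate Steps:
U(P) = (-1 + P)/(1 + P)
K(o) = o²/3 (K(o) = (o*o)/3 = o²/3)
K(U(3))*(-1 + 13) = (((-1 + 3)/(1 + 3))²/3)*(-1 + 13) = ((2/4)²/3)*12 = (((¼)*2)²/3)*12 = ((½)²/3)*12 = ((⅓)*(¼))*12 = (1/12)*12 = 1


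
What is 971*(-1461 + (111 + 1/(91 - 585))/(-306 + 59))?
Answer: -173151760201/122018 ≈ -1.4191e+6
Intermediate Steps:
971*(-1461 + (111 + 1/(91 - 585))/(-306 + 59)) = 971*(-1461 + (111 + 1/(-494))/(-247)) = 971*(-1461 + (111 - 1/494)*(-1/247)) = 971*(-1461 + (54833/494)*(-1/247)) = 971*(-1461 - 54833/122018) = 971*(-178323131/122018) = -173151760201/122018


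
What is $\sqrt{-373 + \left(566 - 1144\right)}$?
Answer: $i \sqrt{951} \approx 30.838 i$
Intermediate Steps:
$\sqrt{-373 + \left(566 - 1144\right)} = \sqrt{-373 - 578} = \sqrt{-951} = i \sqrt{951}$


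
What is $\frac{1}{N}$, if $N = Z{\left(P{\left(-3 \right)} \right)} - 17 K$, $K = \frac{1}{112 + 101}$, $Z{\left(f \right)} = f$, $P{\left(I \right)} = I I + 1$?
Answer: $\frac{213}{2113} \approx 0.1008$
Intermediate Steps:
$P{\left(I \right)} = 1 + I^{2}$ ($P{\left(I \right)} = I^{2} + 1 = 1 + I^{2}$)
$K = \frac{1}{213} \approx 0.0046948$
$N = \frac{2113}{213}$ ($N = \left(1 + \left(-3\right)^{2}\right) - \frac{17}{213} = \left(1 + 9\right) - \frac{17}{213} = 10 - \frac{17}{213} = \frac{2113}{213} \approx 9.9202$)
$\frac{1}{N} = \frac{1}{\frac{2113}{213}} = \frac{213}{2113}$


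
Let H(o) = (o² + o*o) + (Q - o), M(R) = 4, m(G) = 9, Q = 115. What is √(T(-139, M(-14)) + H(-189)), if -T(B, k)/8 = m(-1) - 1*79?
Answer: 3*√8034 ≈ 268.90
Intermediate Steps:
T(B, k) = 560 (T(B, k) = -8*(9 - 1*79) = -8*(9 - 79) = -8*(-70) = 560)
H(o) = 115 - o + 2*o² (H(o) = (o² + o*o) + (115 - o) = (o² + o²) + (115 - o) = 2*o² + (115 - o) = 115 - o + 2*o²)
√(T(-139, M(-14)) + H(-189)) = √(560 + (115 - 1*(-189) + 2*(-189)²)) = √(560 + (115 + 189 + 2*35721)) = √(560 + (115 + 189 + 71442)) = √(560 + 71746) = √72306 = 3*√8034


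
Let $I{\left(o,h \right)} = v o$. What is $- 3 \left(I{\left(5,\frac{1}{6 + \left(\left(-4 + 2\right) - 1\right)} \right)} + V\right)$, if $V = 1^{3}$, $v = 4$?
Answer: $-63$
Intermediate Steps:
$V = 1$
$I{\left(o,h \right)} = 4 o$
$- 3 \left(I{\left(5,\frac{1}{6 + \left(\left(-4 + 2\right) - 1\right)} \right)} + V\right) = - 3 \left(4 \cdot 5 + 1\right) = - 3 \left(20 + 1\right) = \left(-3\right) 21 = -63$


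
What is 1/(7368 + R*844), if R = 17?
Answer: 1/21716 ≈ 4.6049e-5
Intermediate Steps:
1/(7368 + R*844) = 1/(7368 + 17*844) = 1/(7368 + 14348) = 1/21716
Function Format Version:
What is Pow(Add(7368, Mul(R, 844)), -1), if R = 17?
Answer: Rational(1, 21716) ≈ 4.6049e-5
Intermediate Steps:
Pow(Add(7368, Mul(R, 844)), -1) = Pow(Add(7368, Mul(17, 844)), -1) = Pow(Add(7368, 14348), -1) = Pow(21716, -1) = Rational(1, 21716)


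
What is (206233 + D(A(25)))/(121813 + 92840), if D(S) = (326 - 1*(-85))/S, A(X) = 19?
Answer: 3918838/4078407 ≈ 0.96087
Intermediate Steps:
D(S) = 411/S (D(S) = (326 + 85)/S = 411/S)
(206233 + D(A(25)))/(121813 + 92840) = (206233 + 411/19)/(121813 + 92840) = (206233 + 411*(1/19))/214653 = (206233 + 411/19)*(1/214653) = (3918838/19)*(1/214653) = 3918838/4078407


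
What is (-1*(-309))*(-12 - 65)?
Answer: -23793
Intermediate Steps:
(-1*(-309))*(-12 - 65) = 309*(-77) = -23793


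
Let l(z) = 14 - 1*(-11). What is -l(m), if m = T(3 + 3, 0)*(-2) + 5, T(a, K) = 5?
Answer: -25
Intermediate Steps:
m = -5 (m = 5*(-2) + 5 = -10 + 5 = -5)
l(z) = 25 (l(z) = 14 + 11 = 25)
-l(m) = -1*25 = -25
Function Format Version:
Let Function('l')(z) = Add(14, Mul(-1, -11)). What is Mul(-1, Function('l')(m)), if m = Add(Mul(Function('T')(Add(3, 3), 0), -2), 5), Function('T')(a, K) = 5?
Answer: -25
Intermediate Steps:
m = -5 (m = Add(Mul(5, -2), 5) = Add(-10, 5) = -5)
Function('l')(z) = 25 (Function('l')(z) = Add(14, 11) = 25)
Mul(-1, Function('l')(m)) = Mul(-1, 25) = -25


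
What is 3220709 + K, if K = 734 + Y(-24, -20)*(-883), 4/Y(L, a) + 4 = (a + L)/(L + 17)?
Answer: 12879591/4 ≈ 3.2199e+6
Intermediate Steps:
Y(L, a) = 4/(-4 + (L + a)/(17 + L)) (Y(L, a) = 4/(-4 + (a + L)/(L + 17)) = 4/(-4 + (L + a)/(17 + L)))
K = -3245/4 (K = 734 + (4*(17 - 24)/(-68 - 20 - 3*(-24)))*(-883) = 734 + (4*(-7)/(-68 - 20 + 72))*(-883) = 734 + (4*(-7)/(-16))*(-883) = 734 + (4*(-1/16)*(-7))*(-883) = 734 + (7/4)*(-883) = 734 - 6181/4 = -3245/4 ≈ -811.25)
3220709 + K = 3220709 - 3245/4 = 12879591/4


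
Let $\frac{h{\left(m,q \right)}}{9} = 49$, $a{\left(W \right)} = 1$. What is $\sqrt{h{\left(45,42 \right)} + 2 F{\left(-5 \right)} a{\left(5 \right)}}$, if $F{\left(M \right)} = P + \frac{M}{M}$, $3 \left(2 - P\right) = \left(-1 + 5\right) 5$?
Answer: $\frac{\sqrt{3903}}{3} \approx 20.825$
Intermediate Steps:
$h{\left(m,q \right)} = 441$ ($h{\left(m,q \right)} = 9 \cdot 49 = 441$)
$P = - \frac{14}{3}$ ($P = 2 - \frac{\left(-1 + 5\right) 5}{3} = 2 - \frac{4 \cdot 5}{3} = 2 - \frac{20}{3} = - \frac{14}{3} \approx -4.6667$)
$F{\left(M \right)} = - \frac{11}{3}$ ($F{\left(M \right)} = - \frac{14}{3} + \frac{M}{M} = - \frac{14}{3} + 1 = - \frac{11}{3}$)
$\sqrt{h{\left(45,42 \right)} + 2 F{\left(-5 \right)} a{\left(5 \right)}} = \sqrt{441 + 2 \left(- \frac{11}{3}\right) 1} = \sqrt{441 - \frac{22}{3}} = \sqrt{\frac{1301}{3}} = \frac{\sqrt{3903}}{3}$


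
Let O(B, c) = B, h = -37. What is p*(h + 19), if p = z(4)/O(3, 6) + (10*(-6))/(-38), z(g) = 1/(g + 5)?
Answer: -1658/57 ≈ -29.088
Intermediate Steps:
z(g) = 1/(5 + g)
p = 829/513 (p = 1/((5 + 4)*3) + (10*(-6))/(-38) = (⅓)/9 - 60*(-1/38) = (⅑)*(⅓) + 30/19 = 1/27 + 30/19 = 829/513 ≈ 1.6160)
p*(h + 19) = 829*(-37 + 19)/513 = (829/513)*(-18) = -1658/57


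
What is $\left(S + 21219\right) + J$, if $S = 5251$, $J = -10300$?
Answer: $16170$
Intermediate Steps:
$\left(S + 21219\right) + J = \left(5251 + 21219\right) - 10300 = 26470 - 10300 = 16170$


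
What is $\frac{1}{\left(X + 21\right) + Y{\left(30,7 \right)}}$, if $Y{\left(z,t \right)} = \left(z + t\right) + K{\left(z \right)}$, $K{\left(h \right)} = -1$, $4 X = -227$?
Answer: $4$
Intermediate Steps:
$X = - \frac{227}{4}$ ($X = \frac{1}{4} \left(-227\right) = - \frac{227}{4} \approx -56.75$)
$Y{\left(z,t \right)} = -1 + t + z$ ($Y{\left(z,t \right)} = \left(z + t\right) - 1 = \left(t + z\right) - 1 = -1 + t + z$)
$\frac{1}{\left(X + 21\right) + Y{\left(30,7 \right)}} = \frac{1}{\left(- \frac{227}{4} + 21\right) + \left(-1 + 7 + 30\right)} = \frac{1}{- \frac{143}{4} + 36} = \frac{1}{\frac{1}{4}} = 4$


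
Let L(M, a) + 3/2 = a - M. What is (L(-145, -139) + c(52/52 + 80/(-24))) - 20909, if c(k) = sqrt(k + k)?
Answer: -41809/2 + I*sqrt(42)/3 ≈ -20905.0 + 2.1602*I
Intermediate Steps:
L(M, a) = -3/2 + a - M (L(M, a) = -3/2 + (a - M) = -3/2 + a - M)
c(k) = sqrt(2)*sqrt(k) (c(k) = sqrt(2*k) = sqrt(2)*sqrt(k))
(L(-145, -139) + c(52/52 + 80/(-24))) - 20909 = ((-3/2 - 139 - 1*(-145)) + sqrt(2)*sqrt(52/52 + 80/(-24))) - 20909 = ((-3/2 - 139 + 145) + sqrt(2)*sqrt(52*(1/52) + 80*(-1/24))) - 20909 = (9/2 + sqrt(2)*sqrt(1 - 10/3)) - 20909 = (9/2 + sqrt(2)*sqrt(-7/3)) - 20909 = (9/2 + sqrt(2)*(I*sqrt(21)/3)) - 20909 = (9/2 + I*sqrt(42)/3) - 20909 = -41809/2 + I*sqrt(42)/3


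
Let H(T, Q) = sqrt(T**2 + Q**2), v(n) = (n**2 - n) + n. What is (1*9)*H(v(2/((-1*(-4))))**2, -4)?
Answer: 9*sqrt(4097)/16 ≈ 36.004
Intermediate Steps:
v(n) = n**2
H(T, Q) = sqrt(Q**2 + T**2)
(1*9)*H(v(2/((-1*(-4))))**2, -4) = (1*9)*sqrt((-4)**2 + (((2/((-1*(-4))))**2)**2)**2) = 9*sqrt(16 + (((2/4)**2)**2)**2) = 9*sqrt(16 + (((2*(1/4))**2)**2)**2) = 9*sqrt(16 + (((1/2)**2)**2)**2) = 9*sqrt(16 + ((1/4)**2)**2) = 9*sqrt(16 + (1/16)**2) = 9*sqrt(16 + 1/256) = 9*sqrt(4097/256) = 9*(sqrt(4097)/16) = 9*sqrt(4097)/16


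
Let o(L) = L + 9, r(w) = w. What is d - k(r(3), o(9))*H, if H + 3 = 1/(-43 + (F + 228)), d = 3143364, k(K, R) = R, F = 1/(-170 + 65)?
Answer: 30528874671/9712 ≈ 3.1434e+6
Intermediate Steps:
F = -1/105 (F = 1/(-105) = -1/105 ≈ -0.0095238)
o(L) = 9 + L
H = -58167/19424 (H = -3 + 1/(-43 + (-1/105 + 228)) = -3 + 1/(-43 + 23939/105) = -3 + 1/(19424/105) = -3 + 105/19424 = -58167/19424 ≈ -2.9946)
d - k(r(3), o(9))*H = 3143364 - (9 + 9)*(-58167)/19424 = 3143364 - 18*(-58167)/19424 = 3143364 - 1*(-523503/9712) = 3143364 + 523503/9712 = 30528874671/9712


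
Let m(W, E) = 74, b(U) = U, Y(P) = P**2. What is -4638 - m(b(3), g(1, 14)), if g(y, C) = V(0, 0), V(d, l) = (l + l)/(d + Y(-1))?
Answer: -4712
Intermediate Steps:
V(d, l) = 2*l/(1 + d) (V(d, l) = (l + l)/(d + (-1)**2) = (2*l)/(d + 1) = (2*l)/(1 + d) = 2*l/(1 + d))
g(y, C) = 0 (g(y, C) = 2*0/(1 + 0) = 2*0/1 = 2*0*1 = 0)
-4638 - m(b(3), g(1, 14)) = -4638 - 1*74 = -4638 - 74 = -4712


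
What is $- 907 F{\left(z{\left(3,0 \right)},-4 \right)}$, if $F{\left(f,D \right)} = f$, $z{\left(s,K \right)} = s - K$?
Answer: $-2721$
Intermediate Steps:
$- 907 F{\left(z{\left(3,0 \right)},-4 \right)} = - 907 \left(3 - 0\right) = - 907 \left(3 + 0\right) = \left(-907\right) 3 = -2721$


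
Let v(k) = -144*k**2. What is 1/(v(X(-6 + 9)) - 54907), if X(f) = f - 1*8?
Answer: -1/58507 ≈ -1.7092e-5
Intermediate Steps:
X(f) = -8 + f (X(f) = f - 8 = -8 + f)
1/(v(X(-6 + 9)) - 54907) = 1/(-144*(-8 + (-6 + 9))**2 - 54907) = 1/(-144*(-8 + 3)**2 - 54907) = 1/(-144*(-5)**2 - 54907) = 1/(-144*25 - 54907) = 1/(-3600 - 54907) = 1/(-58507) = -1/58507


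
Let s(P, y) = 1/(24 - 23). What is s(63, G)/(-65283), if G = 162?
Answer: -1/65283 ≈ -1.5318e-5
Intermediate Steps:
s(P, y) = 1 (s(P, y) = 1/1 = 1)
s(63, G)/(-65283) = 1/(-65283) = 1*(-1/65283) = -1/65283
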